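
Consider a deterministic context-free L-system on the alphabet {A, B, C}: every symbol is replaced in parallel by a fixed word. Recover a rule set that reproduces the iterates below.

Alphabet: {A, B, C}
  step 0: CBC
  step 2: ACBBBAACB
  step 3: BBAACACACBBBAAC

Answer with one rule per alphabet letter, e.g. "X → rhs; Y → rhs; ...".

  step 2 ⇒ step 3: ACBBBAACB ⇒ B·BA·AC·AC·AC·B·B·BA·AC
    A ↦ B
    B ↦ AC
    C ↦ BA

A->B, B->AC, C->BA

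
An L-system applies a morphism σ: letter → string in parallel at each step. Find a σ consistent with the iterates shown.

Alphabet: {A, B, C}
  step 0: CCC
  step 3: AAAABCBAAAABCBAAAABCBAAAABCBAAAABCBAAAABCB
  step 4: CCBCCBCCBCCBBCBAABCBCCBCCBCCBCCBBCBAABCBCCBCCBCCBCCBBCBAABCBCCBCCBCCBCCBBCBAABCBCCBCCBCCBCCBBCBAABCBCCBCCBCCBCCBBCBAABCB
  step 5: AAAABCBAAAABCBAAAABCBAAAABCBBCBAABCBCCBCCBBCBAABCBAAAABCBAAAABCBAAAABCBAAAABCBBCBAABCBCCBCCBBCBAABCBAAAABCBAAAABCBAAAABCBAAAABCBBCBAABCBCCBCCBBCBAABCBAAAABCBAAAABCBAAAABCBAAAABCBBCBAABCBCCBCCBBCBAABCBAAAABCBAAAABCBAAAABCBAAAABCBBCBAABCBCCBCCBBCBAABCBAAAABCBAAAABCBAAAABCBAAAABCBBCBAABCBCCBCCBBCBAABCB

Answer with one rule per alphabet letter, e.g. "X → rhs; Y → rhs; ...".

  step 4 ⇒ step 5: CCBCCBCCBCCBBCBAABCBCCBCCBCCBCCBBCBAABCBCCBCCBCCBCCBBCBAABCBCCBCCBCCBCCBBCBAABCBCCBCCBCCBCCBBCBAABCBCCBCCBCCBCCBBCBAABCB ⇒ AA·AA·BCB·AA·AA·BCB·AA·AA·BCB·AA·AA·BCB·BCB·AA·BCB·CCB·CCB·BCB·AA·BCB·AA·AA·BCB·AA·AA·BCB·AA·AA·BCB·AA·AA·BCB·BCB·AA·BCB·CCB·CCB·BCB·AA·BCB·AA·AA·BCB·AA·AA·BCB·AA·AA·BCB·AA·AA·BCB·BCB·AA·BCB·CCB·CCB·BCB·AA·BCB·AA·AA·BCB·AA·AA·BCB·AA·AA·BCB·AA·AA·BCB·BCB·AA·BCB·CCB·CCB·BCB·AA·BCB·AA·AA·BCB·AA·AA·BCB·AA·AA·BCB·AA·AA·BCB·BCB·AA·BCB·CCB·CCB·BCB·AA·BCB·AA·AA·BCB·AA·AA·BCB·AA·AA·BCB·AA·AA·BCB·BCB·AA·BCB·CCB·CCB·BCB·AA·BCB
    A ↦ CCB
    B ↦ BCB
    C ↦ AA

A->CCB, B->BCB, C->AA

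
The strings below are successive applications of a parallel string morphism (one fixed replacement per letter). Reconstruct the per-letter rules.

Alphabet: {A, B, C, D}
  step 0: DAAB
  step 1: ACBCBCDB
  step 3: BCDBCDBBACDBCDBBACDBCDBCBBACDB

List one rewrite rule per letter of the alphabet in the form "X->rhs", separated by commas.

  step 0 ⇒ step 1: DAAB ⇒ A·CB·CB·CDB
    A ↦ CB
    B ↦ CDB
    D ↦ A
    C ↦ B  (constrained at step 1)

A->CB, B->CDB, C->B, D->A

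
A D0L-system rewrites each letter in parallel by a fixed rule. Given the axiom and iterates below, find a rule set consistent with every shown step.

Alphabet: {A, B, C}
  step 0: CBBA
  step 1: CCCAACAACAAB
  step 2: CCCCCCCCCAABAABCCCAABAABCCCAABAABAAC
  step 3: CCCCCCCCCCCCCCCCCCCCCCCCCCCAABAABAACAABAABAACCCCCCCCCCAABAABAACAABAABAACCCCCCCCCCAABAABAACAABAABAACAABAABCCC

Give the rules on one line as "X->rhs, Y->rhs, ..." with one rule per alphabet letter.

A->AAB, B->AAC, C->CCC

  step 2 ⇒ step 3: CCCCCCCCCAABAABCCCAABAABCCCAABAABAAC ⇒ CCC·CCC·CCC·CCC·CCC·CCC·CCC·CCC·CCC·AAB·AAB·AAC·AAB·AAB·AAC·CCC·CCC·CCC·AAB·AAB·AAC·AAB·AAB·AAC·CCC·CCC·CCC·AAB·AAB·AAC·AAB·AAB·AAC·AAB·AAB·CCC
    A ↦ AAB
    B ↦ AAC
    C ↦ CCC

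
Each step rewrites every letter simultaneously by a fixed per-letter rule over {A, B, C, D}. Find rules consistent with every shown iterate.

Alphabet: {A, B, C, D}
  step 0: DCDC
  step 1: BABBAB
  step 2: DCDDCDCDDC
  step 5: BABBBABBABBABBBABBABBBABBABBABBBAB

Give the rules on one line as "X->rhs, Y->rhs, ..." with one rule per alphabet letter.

  step 1 ⇒ step 2: BABBAB ⇒ DC·D·DC·DC·D·DC
    A ↦ D
    B ↦ DC
  step 0 ⇒ step 1: DCDC ⇒ B·AB·B·AB
    C ↦ AB
  step 0 ⇒ step 1: DCDC ⇒ B·AB·B·AB
    D ↦ B

A->D, B->DC, C->AB, D->B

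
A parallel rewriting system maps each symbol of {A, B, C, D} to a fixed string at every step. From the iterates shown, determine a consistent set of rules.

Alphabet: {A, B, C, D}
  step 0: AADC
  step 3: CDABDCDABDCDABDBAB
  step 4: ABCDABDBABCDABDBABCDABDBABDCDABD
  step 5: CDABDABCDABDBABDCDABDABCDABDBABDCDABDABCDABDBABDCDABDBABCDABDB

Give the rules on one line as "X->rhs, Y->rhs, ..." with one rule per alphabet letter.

  step 4 ⇒ step 5: ABCDABDBABCDABDBABCDABDBABDCDABD ⇒ CD·ABD·A·B·CD·ABD·B·ABD·CD·ABD·A·B·CD·ABD·B·ABD·CD·ABD·A·B·CD·ABD·B·ABD·CD·ABD·B·A·B·CD·ABD·B
    A ↦ CD
    B ↦ ABD
    C ↦ A
    D ↦ B

A->CD, B->ABD, C->A, D->B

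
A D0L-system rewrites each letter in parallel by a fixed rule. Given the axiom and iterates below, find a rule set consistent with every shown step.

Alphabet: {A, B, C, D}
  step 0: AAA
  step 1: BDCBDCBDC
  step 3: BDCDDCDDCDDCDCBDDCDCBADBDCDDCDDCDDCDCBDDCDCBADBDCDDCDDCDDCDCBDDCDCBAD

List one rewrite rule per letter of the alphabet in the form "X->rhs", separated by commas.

A->BDC, B->AD, C->DCB, D->DDC

  step 0 ⇒ step 1: AAA ⇒ BDC·BDC·BDC
    A ↦ BDC
    B ↦ AD  (constrained at step 1)
    C ↦ DCB  (constrained at step 1)
    D ↦ DDC  (constrained at step 1)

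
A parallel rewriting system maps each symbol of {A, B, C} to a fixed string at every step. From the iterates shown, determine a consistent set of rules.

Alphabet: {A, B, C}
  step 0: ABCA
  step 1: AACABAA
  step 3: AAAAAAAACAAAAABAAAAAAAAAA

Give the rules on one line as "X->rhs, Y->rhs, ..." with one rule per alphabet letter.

  step 0 ⇒ step 1: ABCA ⇒ AA·CA·B·AA
    A ↦ AA
    B ↦ CA
    C ↦ B

A->AA, B->CA, C->B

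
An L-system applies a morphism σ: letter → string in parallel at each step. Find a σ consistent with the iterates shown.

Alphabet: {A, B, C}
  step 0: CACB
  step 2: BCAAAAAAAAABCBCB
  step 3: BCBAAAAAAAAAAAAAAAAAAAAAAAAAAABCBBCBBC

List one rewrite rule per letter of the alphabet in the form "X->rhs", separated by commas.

  step 2 ⇒ step 3: BCAAAAAAAAABCBCB ⇒ BC·B·AAA·AAA·AAA·AAA·AAA·AAA·AAA·AAA·AAA·BC·B·BC·B·BC
    A ↦ AAA
    B ↦ BC
    C ↦ B

A->AAA, B->BC, C->B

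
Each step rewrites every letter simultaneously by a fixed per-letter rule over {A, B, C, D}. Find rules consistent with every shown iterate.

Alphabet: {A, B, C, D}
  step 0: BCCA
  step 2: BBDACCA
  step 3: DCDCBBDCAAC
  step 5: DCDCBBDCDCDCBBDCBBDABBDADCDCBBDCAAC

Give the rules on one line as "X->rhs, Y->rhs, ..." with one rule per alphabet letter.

  step 2 ⇒ step 3: BBDACCA ⇒ DC·DC·BBD·C·A·A·C
    A ↦ C
    B ↦ DC
    C ↦ A
    D ↦ BBD

A->C, B->DC, C->A, D->BBD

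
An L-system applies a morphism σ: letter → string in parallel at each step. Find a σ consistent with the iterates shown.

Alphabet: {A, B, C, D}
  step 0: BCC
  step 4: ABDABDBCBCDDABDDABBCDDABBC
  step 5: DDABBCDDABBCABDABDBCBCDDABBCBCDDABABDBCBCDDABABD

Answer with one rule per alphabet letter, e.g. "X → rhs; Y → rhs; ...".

  step 4 ⇒ step 5: ABDABDBCBCDDABDDABBCDDABBC ⇒ DD·AB·BC·DD·AB·BC·AB·D·AB·D·BC·BC·DD·AB·BC·BC·DD·AB·AB·D·BC·BC·DD·AB·AB·D
    A ↦ DD
    B ↦ AB
    C ↦ D
    D ↦ BC

A->DD, B->AB, C->D, D->BC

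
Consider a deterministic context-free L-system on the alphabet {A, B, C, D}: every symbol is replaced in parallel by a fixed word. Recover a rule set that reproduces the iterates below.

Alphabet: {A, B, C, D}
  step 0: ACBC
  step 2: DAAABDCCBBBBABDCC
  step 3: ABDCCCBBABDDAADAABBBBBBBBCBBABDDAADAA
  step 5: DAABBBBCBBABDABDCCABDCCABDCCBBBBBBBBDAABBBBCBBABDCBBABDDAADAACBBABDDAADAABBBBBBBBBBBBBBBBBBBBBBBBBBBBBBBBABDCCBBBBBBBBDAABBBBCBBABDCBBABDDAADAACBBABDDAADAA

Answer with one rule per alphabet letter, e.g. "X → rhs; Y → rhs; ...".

  step 2 ⇒ step 3: DAAABDCCBBBBABDCC ⇒ ABD·C·C·C·BB·ABD·DAA·DAA·BB·BB·BB·BB·C·BB·ABD·DAA·DAA
    A ↦ C
    B ↦ BB
    C ↦ DAA
    D ↦ ABD

A->C, B->BB, C->DAA, D->ABD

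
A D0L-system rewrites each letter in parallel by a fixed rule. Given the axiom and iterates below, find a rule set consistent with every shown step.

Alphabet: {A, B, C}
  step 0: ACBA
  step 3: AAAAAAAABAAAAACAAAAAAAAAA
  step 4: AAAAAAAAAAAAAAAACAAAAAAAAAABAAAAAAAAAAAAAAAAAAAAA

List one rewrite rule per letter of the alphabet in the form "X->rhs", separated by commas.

A->AA, B->C, C->BA

  step 3 ⇒ step 4: AAAAAAAABAAAAACAAAAAAAAAA ⇒ AA·AA·AA·AA·AA·AA·AA·AA·C·AA·AA·AA·AA·AA·BA·AA·AA·AA·AA·AA·AA·AA·AA·AA·AA
    A ↦ AA
    B ↦ C
    C ↦ BA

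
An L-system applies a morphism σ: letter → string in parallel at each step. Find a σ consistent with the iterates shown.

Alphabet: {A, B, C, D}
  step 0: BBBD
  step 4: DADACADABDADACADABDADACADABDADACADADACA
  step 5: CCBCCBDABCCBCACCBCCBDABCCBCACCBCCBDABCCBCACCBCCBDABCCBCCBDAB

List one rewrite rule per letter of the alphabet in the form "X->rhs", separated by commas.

  step 4 ⇒ step 5: DADACADABDADACADABDADACADABDADACADADACA ⇒ CC·B·CC·B·DA·B·CC·B·CA·CC·B·CC·B·DA·B·CC·B·CA·CC·B·CC·B·DA·B·CC·B·CA·CC·B·CC·B·DA·B·CC·B·CC·B·DA·B
    A ↦ B
    B ↦ CA
    C ↦ DA
    D ↦ CC

A->B, B->CA, C->DA, D->CC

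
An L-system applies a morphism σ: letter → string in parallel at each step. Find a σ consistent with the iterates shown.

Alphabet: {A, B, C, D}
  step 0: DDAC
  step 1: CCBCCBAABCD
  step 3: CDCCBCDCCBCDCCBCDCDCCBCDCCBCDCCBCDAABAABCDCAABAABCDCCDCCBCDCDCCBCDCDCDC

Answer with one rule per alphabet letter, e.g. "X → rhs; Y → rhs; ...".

A->AAB, B->CDC, C->CD, D->CCB

  step 0 ⇒ step 1: DDAC ⇒ CCB·CCB·AAB·CD
    A ↦ AAB
    C ↦ CD
    D ↦ CCB
    B ↦ CDC  (constrained at step 1)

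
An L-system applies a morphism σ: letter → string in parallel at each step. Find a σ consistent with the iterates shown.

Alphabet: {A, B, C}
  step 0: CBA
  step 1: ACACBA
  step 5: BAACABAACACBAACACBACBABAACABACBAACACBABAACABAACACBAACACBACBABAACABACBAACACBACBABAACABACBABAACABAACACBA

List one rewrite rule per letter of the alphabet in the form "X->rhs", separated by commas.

  step 0 ⇒ step 1: CBA ⇒ ACA·C·BA
    A ↦ BA
    B ↦ C
    C ↦ ACA

A->BA, B->C, C->ACA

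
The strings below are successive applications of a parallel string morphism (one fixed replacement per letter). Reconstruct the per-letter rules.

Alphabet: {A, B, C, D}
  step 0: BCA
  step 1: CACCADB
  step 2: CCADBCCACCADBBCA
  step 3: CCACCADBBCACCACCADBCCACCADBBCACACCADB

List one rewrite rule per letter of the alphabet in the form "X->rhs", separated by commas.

  step 2 ⇒ step 3: CCADBCCACCADBBCA ⇒ CCA·CCA·DB·B·CA·CCA·CCA·DB·CCA·CCA·DB·B·CA·CA·CCA·DB
    A ↦ DB
    B ↦ CA
    C ↦ CCA
    D ↦ B

A->DB, B->CA, C->CCA, D->B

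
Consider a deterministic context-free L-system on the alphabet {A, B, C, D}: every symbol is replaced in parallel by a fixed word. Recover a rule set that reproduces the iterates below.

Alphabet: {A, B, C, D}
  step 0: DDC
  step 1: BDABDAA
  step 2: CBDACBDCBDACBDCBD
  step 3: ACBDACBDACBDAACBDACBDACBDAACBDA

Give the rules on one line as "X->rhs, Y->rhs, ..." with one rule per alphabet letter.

  step 2 ⇒ step 3: CBDACBDCBDACBDCBD ⇒ A·C·BDA·CBD·A·C·BDA·A·C·BDA·CBD·A·C·BDA·A·C·BDA
    A ↦ CBD
    B ↦ C
    C ↦ A
    D ↦ BDA

A->CBD, B->C, C->A, D->BDA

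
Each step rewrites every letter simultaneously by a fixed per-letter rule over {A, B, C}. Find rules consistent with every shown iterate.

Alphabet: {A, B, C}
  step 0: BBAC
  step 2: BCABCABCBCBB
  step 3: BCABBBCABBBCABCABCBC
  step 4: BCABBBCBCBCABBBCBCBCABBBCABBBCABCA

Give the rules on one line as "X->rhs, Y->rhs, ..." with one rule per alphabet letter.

  step 3 ⇒ step 4: BCABBBCABBBCABCABCBC ⇒ BC·A·BB·BC·BC·BC·A·BB·BC·BC·BC·A·BB·BC·A·BB·BC·A·BC·A
    A ↦ BB
    B ↦ BC
    C ↦ A

A->BB, B->BC, C->A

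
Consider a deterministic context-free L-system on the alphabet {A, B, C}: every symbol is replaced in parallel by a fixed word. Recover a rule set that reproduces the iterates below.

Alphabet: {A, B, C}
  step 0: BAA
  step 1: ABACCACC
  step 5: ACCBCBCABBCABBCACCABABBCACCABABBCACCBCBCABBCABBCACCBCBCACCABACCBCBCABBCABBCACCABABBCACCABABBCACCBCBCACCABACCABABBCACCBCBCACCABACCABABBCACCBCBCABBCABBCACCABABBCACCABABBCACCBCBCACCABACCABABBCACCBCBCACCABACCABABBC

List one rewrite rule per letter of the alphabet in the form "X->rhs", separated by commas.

  step 0 ⇒ step 1: BAA ⇒ AB·ACC·ACC
    A ↦ ACC
    B ↦ AB
    C ↦ BC  (constrained at step 1)

A->ACC, B->AB, C->BC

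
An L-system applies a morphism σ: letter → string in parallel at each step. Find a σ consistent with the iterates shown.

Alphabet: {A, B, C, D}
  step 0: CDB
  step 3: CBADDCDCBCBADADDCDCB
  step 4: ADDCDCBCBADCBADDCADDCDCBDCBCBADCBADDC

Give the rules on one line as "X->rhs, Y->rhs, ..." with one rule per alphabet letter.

A->D, B->DC, C->AD, D->CB

  step 3 ⇒ step 4: CBADDCDCBCBADADDCDCB ⇒ AD·DC·D·CB·CB·AD·CB·AD·DC·AD·DC·D·CB·D·CB·CB·AD·CB·AD·DC
    A ↦ D
    B ↦ DC
    C ↦ AD
    D ↦ CB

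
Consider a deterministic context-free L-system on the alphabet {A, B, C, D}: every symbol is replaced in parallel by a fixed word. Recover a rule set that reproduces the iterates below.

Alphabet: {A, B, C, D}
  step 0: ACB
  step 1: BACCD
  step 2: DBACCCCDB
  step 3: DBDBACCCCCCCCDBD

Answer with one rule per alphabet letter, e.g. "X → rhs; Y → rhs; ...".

  step 2 ⇒ step 3: DBACCCCDB ⇒ DB·D·BA·CC·CC·CC·CC·DB·D
    A ↦ BA
    B ↦ D
    C ↦ CC
    D ↦ DB

A->BA, B->D, C->CC, D->DB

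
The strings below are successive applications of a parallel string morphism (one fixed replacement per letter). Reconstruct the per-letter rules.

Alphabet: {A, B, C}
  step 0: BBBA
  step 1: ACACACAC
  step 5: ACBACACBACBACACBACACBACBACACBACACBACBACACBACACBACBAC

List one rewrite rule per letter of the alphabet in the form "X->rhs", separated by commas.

  step 0 ⇒ step 1: BBBA ⇒ AC·AC·AC·AC
    A ↦ AC
    B ↦ AC
    C ↦ B  (constrained at step 1)

A->AC, B->AC, C->B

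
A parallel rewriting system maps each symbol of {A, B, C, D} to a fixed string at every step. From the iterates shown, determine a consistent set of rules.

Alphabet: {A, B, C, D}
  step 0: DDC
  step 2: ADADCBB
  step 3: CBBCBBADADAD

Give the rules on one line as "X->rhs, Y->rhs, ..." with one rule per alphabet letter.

A->CB, B->AD, C->AD, D->B

  step 2 ⇒ step 3: ADADCBB ⇒ CB·B·CB·B·AD·AD·AD
    A ↦ CB
    B ↦ AD
    C ↦ AD
    D ↦ B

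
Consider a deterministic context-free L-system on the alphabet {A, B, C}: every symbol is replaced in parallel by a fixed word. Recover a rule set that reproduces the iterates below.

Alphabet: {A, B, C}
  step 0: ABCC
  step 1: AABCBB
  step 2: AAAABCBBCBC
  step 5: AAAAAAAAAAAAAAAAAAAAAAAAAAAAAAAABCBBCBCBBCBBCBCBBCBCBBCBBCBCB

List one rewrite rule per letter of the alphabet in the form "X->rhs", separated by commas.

  step 1 ⇒ step 2: AABCBB ⇒ AA·AA·BC·B·BC·BC
    A ↦ AA
    B ↦ BC
    C ↦ B

A->AA, B->BC, C->B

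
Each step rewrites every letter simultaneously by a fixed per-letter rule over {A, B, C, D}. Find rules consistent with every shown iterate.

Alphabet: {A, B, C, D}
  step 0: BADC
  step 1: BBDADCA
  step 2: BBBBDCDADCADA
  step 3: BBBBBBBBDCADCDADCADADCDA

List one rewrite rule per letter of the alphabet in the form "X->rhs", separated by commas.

  step 2 ⇒ step 3: BBBBDCDADCADA ⇒ BB·BB·BB·BB·DC·A·DC·DA·DC·A·DA·DC·DA
    A ↦ DA
    B ↦ BB
    C ↦ A
    D ↦ DC

A->DA, B->BB, C->A, D->DC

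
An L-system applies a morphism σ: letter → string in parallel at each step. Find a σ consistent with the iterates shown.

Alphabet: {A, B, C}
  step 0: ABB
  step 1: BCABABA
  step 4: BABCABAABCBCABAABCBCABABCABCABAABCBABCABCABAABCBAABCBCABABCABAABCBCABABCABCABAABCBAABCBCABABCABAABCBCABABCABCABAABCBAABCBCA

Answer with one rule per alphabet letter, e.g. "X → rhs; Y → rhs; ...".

  step 0 ⇒ step 1: ABB ⇒ BCA·BA·BA
    A ↦ BCA
    B ↦ BA
    C ↦ ABC  (constrained at step 1)

A->BCA, B->BA, C->ABC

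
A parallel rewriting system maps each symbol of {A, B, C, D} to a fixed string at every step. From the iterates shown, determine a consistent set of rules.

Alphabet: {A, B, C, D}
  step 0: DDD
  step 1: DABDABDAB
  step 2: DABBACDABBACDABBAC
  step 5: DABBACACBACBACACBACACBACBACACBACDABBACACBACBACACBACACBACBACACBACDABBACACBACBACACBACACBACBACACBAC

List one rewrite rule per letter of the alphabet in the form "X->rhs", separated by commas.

A->B, B->AC, C->AC, D->DAB

  step 1 ⇒ step 2: DABDABDAB ⇒ DAB·B·AC·DAB·B·AC·DAB·B·AC
    A ↦ B
    B ↦ AC
    D ↦ DAB
    C ↦ AC  (constrained at step 2)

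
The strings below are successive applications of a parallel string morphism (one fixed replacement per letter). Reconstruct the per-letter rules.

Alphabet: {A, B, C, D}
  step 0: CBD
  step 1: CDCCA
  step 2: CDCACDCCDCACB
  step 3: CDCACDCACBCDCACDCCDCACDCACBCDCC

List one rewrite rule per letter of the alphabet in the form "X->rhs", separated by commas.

A->ACB, B->C, C->CDC, D->A

  step 2 ⇒ step 3: CDCACDCCDCACB ⇒ CDC·A·CDC·ACB·CDC·A·CDC·CDC·A·CDC·ACB·CDC·C
    A ↦ ACB
    B ↦ C
    C ↦ CDC
    D ↦ A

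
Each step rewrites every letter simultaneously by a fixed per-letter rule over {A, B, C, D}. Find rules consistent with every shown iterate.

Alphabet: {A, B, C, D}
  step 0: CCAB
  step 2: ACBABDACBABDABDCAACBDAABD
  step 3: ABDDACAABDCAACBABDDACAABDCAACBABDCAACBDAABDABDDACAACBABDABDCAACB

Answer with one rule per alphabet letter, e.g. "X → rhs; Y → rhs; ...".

  step 2 ⇒ step 3: ACBABDACBABDABDCAACBDAABD ⇒ ABD·DA·CA·ABD·CA·ACB·ABD·DA·CA·ABD·CA·ACB·ABD·CA·ACB·DA·ABD·ABD·DA·CA·ACB·ABD·ABD·CA·ACB
    A ↦ ABD
    B ↦ CA
    C ↦ DA
    D ↦ ACB

A->ABD, B->CA, C->DA, D->ACB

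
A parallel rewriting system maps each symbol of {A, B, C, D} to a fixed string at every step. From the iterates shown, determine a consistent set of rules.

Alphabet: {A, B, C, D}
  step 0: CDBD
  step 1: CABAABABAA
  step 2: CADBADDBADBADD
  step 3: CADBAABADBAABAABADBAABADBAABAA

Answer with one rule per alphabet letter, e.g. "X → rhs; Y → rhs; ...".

A->D, B->BA, C->CA, D->BAA

  step 2 ⇒ step 3: CADBADDBADBADD ⇒ CA·D·BAA·BA·D·BAA·BAA·BA·D·BAA·BA·D·BAA·BAA
    A ↦ D
    B ↦ BA
    C ↦ CA
    D ↦ BAA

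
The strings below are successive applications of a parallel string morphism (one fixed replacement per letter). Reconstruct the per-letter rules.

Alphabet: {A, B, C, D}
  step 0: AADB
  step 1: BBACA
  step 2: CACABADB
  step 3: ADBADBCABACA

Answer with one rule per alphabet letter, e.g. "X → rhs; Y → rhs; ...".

A->B, B->CA, C->AD, D->A

  step 2 ⇒ step 3: CACABADB ⇒ AD·B·AD·B·CA·B·A·CA
    A ↦ B
    B ↦ CA
    C ↦ AD
    D ↦ A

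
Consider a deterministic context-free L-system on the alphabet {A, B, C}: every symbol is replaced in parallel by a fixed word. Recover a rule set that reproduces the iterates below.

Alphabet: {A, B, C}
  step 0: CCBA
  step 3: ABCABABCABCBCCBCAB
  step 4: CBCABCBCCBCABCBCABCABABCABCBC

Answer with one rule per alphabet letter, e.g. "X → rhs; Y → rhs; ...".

  step 3 ⇒ step 4: ABCABABCABCBCCBCAB ⇒ CB·C·AB·CB·C·CB·C·AB·CB·C·AB·C·AB·AB·C·AB·CB·C
    A ↦ CB
    B ↦ C
    C ↦ AB

A->CB, B->C, C->AB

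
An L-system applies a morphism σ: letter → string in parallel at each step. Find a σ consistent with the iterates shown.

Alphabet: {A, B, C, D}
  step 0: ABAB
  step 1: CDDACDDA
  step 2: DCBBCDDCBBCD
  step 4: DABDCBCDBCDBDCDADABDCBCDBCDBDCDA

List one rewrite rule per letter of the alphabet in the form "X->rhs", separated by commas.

A->CD, B->DA, C->DC, D->B

  step 1 ⇒ step 2: CDDACDDA ⇒ DC·B·B·CD·DC·B·B·CD
    A ↦ CD
    C ↦ DC
    D ↦ B
  step 0 ⇒ step 1: ABAB ⇒ CD·DA·CD·DA
    B ↦ DA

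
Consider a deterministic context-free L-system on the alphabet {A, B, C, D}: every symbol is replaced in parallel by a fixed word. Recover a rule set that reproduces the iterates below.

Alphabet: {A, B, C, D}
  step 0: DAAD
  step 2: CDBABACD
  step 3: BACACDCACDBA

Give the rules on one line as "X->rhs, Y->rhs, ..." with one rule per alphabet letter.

A->CD, B->CA, C->B, D->A

  step 2 ⇒ step 3: CDBABACD ⇒ B·A·CA·CD·CA·CD·B·A
    A ↦ CD
    B ↦ CA
    C ↦ B
    D ↦ A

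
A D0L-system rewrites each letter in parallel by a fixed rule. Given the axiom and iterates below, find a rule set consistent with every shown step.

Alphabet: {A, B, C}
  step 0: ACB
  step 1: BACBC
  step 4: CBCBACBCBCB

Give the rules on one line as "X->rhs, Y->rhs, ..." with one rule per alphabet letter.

  step 0 ⇒ step 1: ACB ⇒ BAC·B·C
    A ↦ BAC
    B ↦ C
    C ↦ B

A->BAC, B->C, C->B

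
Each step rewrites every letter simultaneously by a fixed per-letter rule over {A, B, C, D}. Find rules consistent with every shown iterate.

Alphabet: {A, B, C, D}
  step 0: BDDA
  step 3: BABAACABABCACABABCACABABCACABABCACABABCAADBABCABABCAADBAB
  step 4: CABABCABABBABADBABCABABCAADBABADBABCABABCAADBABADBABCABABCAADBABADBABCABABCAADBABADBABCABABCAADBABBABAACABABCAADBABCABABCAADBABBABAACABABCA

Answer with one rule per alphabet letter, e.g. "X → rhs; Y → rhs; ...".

  step 3 ⇒ step 4: BABAACABABCACABABCACABABCACABABCACABABCAADBABCABABCAADBAB ⇒ CA·BAB·CA·BAB·BAB·AD·BAB·CA·BAB·CA·AD·BAB·AD·BAB·CA·BAB·CA·AD·BAB·AD·BAB·CA·BAB·CA·AD·BAB·AD·BAB·CA·BAB·CA·AD·BAB·AD·BAB·CA·BAB·CA·AD·BAB·BAB·AA·CA·BAB·CA·AD·BAB·CA·BAB·CA·AD·BAB·BAB·AA·CA·BAB·CA
    A ↦ BAB
    B ↦ CA
    C ↦ AD
    D ↦ AA

A->BAB, B->CA, C->AD, D->AA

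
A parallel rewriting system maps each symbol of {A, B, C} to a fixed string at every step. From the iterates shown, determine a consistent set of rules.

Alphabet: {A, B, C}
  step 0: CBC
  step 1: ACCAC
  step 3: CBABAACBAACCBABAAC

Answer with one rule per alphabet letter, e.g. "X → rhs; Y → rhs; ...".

  step 0 ⇒ step 1: CBC ⇒ AC·C·AC
    B ↦ C
    C ↦ AC
    A ↦ BA  (constrained at step 1)

A->BA, B->C, C->AC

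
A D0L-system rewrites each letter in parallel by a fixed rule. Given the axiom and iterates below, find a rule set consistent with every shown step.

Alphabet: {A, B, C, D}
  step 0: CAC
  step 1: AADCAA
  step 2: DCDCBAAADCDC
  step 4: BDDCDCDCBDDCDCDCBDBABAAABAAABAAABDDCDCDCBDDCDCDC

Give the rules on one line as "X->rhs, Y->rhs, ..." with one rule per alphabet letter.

  step 1 ⇒ step 2: AADCAA ⇒ DC·DC·BA·AA·DC·DC
    A ↦ DC
    C ↦ AA
    D ↦ BA
    B ↦ BD  (constrained at step 2)

A->DC, B->BD, C->AA, D->BA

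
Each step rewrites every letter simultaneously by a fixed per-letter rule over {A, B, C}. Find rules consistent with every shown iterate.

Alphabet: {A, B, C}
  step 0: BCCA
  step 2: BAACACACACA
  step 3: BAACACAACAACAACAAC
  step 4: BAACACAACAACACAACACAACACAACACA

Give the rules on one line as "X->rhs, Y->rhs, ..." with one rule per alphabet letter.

  step 3 ⇒ step 4: BAACACAACAACAACAAC ⇒ BA·AC·AC·A·AC·A·AC·AC·A·AC·AC·A·AC·AC·A·AC·AC·A
    A ↦ AC
    B ↦ BA
    C ↦ A

A->AC, B->BA, C->A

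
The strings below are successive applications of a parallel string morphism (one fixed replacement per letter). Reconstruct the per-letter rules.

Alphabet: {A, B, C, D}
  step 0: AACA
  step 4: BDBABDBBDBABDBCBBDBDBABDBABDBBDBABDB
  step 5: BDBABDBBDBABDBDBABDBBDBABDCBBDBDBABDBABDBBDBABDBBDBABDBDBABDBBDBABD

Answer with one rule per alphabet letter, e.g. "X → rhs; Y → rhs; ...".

  step 4 ⇒ step 5: BDBABDBBDBABDBCBBDBDBABDBABDBBDBABDB ⇒ BD·BA·BD·B·BD·BA·BD·BD·BA·BD·B·BD·BA·BD·CB·BD·BD·BA·BD·BA·BD·B·BD·BA·BD·B·BD·BA·BD·BD·BA·BD·B·BD·BA·BD
    A ↦ B
    B ↦ BD
    C ↦ CB
    D ↦ BA

A->B, B->BD, C->CB, D->BA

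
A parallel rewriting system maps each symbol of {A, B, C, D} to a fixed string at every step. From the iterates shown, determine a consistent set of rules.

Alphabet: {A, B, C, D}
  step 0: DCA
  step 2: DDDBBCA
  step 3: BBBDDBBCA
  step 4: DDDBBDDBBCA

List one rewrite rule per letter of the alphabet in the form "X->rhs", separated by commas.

A->CA, B->D, C->BB, D->B

  step 3 ⇒ step 4: BBBDDBBCA ⇒ D·D·D·B·B·D·D·BB·CA
    A ↦ CA
    B ↦ D
    C ↦ BB
    D ↦ B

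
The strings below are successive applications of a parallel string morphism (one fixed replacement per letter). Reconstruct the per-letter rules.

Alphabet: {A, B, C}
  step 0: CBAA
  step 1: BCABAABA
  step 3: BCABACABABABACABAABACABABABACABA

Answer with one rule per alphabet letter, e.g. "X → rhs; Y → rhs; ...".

  step 0 ⇒ step 1: CBAA ⇒ B·C·ABA·ABA
    A ↦ ABA
    B ↦ C
    C ↦ B

A->ABA, B->C, C->B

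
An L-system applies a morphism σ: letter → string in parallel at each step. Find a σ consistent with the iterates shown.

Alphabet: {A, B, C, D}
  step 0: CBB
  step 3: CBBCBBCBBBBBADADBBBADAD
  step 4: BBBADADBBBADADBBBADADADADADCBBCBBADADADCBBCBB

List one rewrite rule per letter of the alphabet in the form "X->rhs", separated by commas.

A->CB, B->AD, C->BBB, D->B

  step 3 ⇒ step 4: CBBCBBCBBBBBADADBBBADAD ⇒ BBB·AD·AD·BBB·AD·AD·BBB·AD·AD·AD·AD·AD·CB·B·CB·B·AD·AD·AD·CB·B·CB·B
    A ↦ CB
    B ↦ AD
    C ↦ BBB
    D ↦ B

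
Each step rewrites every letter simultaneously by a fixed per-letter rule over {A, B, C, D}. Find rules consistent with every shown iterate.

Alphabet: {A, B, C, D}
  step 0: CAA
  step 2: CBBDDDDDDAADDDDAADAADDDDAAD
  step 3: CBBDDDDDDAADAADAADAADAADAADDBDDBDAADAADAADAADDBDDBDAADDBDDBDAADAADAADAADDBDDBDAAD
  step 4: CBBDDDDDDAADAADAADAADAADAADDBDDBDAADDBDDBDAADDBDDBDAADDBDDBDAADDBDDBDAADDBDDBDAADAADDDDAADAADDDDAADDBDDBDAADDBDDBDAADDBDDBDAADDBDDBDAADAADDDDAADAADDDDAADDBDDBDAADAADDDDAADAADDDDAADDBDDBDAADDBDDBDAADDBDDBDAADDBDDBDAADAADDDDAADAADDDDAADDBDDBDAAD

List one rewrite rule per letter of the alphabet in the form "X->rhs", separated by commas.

  step 3 ⇒ step 4: CBBDDDDDDAADAADAADAADAADAADDBDDBDAADAADAADAADDBDDBDAADDBDDBDAADAADAADAADDBDDBDAAD ⇒ CBB·DDD·DDD·AAD·AAD·AAD·AAD·AAD·AAD·DBD·DBD·AAD·DBD·DBD·AAD·DBD·DBD·AAD·DBD·DBD·AAD·DBD·DBD·AAD·DBD·DBD·AAD·AAD·DDD·AAD·AAD·DDD·AAD·DBD·DBD·AAD·DBD·DBD·AAD·DBD·DBD·AAD·DBD·DBD·AAD·AAD·DDD·AAD·AAD·DDD·AAD·DBD·DBD·AAD·AAD·DDD·AAD·AAD·DDD·AAD·DBD·DBD·AAD·DBD·DBD·AAD·DBD·DBD·AAD·DBD·DBD·AAD·AAD·DDD·AAD·AAD·DDD·AAD·DBD·DBD·AAD
    A ↦ DBD
    B ↦ DDD
    C ↦ CBB
    D ↦ AAD

A->DBD, B->DDD, C->CBB, D->AAD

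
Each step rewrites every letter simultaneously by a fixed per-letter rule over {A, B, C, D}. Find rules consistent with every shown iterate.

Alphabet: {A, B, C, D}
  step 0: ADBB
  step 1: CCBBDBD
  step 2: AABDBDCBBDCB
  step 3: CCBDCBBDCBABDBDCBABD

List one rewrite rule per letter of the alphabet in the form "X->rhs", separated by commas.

  step 2 ⇒ step 3: AABDBDCBBDCB ⇒ C·C·BD·CB·BD·CB·A·BD·BD·CB·A·BD
    A ↦ C
    B ↦ BD
    C ↦ A
    D ↦ CB

A->C, B->BD, C->A, D->CB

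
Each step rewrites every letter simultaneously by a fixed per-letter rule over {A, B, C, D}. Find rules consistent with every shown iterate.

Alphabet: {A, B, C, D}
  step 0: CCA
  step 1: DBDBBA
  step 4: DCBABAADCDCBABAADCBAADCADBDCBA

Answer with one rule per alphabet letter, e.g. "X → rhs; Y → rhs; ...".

  step 0 ⇒ step 1: CCA ⇒ DB·DB·BA
    A ↦ BA
    C ↦ DB
    B ↦ DC  (constrained at step 1)
    D ↦ A  (constrained at step 1)

A->BA, B->DC, C->DB, D->A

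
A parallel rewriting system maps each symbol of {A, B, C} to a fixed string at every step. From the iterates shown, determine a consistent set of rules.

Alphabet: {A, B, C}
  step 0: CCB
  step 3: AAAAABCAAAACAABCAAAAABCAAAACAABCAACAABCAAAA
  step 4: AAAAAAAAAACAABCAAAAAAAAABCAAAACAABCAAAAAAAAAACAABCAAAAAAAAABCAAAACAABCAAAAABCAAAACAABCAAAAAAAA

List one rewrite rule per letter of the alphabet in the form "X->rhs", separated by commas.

  step 3 ⇒ step 4: AAAAABCAAAACAABCAAAAABCAAAACAABCAACAABCAAAA ⇒ AA·AA·AA·AA·AA·CA·ABC·AA·AA·AA·AA·ABC·AA·AA·CA·ABC·AA·AA·AA·AA·AA·CA·ABC·AA·AA·AA·AA·ABC·AA·AA·CA·ABC·AA·AA·ABC·AA·AA·CA·ABC·AA·AA·AA·AA
    A ↦ AA
    B ↦ CA
    C ↦ ABC

A->AA, B->CA, C->ABC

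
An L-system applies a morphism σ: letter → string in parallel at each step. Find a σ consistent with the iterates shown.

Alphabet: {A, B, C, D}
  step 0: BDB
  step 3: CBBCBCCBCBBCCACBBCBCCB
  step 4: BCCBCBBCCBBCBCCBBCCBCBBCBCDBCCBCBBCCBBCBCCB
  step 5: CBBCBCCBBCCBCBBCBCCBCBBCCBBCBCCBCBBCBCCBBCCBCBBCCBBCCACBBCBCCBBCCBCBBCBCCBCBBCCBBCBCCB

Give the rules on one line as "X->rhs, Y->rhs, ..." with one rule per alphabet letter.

  step 4 ⇒ step 5: BCCBCBBCCBBCBCCBBCCBCBBCBCDBCCBCBBCCBBCBCCB ⇒ CB·BC·BC·CB·BC·CB·CB·BC·BC·CB·CB·BC·CB·BC·BC·CB·CB·BC·BC·CB·BC·CB·CB·BC·CB·BC·CA·CB·BC·BC·CB·BC·CB·CB·BC·BC·CB·CB·BC·CB·BC·BC·CB
    B ↦ CB
    C ↦ BC
    D ↦ CA
  step 3 ⇒ step 4: CBBCBCCBCBBCCACBBCBCCB ⇒ BC·CB·CB·BC·CB·BC·BC·CB·BC·CB·CB·BC·BC·D·BC·CB·CB·BC·CB·BC·BC·CB
    A ↦ D

A->D, B->CB, C->BC, D->CA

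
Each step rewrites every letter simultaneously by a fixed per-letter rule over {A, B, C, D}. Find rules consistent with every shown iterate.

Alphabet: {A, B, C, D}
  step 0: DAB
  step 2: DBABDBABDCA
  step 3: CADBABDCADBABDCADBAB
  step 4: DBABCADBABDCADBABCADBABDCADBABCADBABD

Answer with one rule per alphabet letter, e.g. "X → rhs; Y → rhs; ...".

  step 3 ⇒ step 4: CADBABDCADBABDCADBAB ⇒ D·BAB·CA·D·BAB·D·CA·D·BAB·CA·D·BAB·D·CA·D·BAB·CA·D·BAB·D
    A ↦ BAB
    B ↦ D
    C ↦ D
    D ↦ CA

A->BAB, B->D, C->D, D->CA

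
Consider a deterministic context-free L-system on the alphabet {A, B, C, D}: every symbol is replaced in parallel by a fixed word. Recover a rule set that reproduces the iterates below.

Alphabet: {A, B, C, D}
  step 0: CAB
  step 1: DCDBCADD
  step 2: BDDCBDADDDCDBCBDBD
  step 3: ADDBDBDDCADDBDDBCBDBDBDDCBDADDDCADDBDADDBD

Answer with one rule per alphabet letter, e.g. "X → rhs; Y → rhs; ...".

A->DBC, B->ADD, C->DC, D->BD

  step 2 ⇒ step 3: BDDCBDADDDCDBCBDBD ⇒ ADD·BD·BD·DC·ADD·BD·DBC·BD·BD·BD·DC·BD·ADD·DC·ADD·BD·ADD·BD
    A ↦ DBC
    B ↦ ADD
    C ↦ DC
    D ↦ BD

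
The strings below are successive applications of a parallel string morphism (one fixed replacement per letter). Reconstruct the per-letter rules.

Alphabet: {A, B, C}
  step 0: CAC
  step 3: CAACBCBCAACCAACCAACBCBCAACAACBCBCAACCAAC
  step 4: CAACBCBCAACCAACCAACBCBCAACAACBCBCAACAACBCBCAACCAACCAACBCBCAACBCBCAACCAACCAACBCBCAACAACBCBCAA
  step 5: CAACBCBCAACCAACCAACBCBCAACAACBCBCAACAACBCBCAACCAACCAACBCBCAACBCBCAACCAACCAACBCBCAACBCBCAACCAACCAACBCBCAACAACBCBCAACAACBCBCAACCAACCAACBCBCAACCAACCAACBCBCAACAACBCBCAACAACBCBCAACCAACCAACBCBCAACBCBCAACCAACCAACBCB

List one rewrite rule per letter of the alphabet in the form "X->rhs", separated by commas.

  step 4 ⇒ step 5: CAACBCBCAACCAACCAACBCBCAACAACBCBCAACAACBCBCAACCAACCAACBCBCAACBCBCAACCAACCAACBCBCAACAACBCBCAA ⇒ CAA·CB·CB·CAA·C·CAA·C·CAA·CB·CB·CAA·CAA·CB·CB·CAA·CAA·CB·CB·CAA·C·CAA·C·CAA·CB·CB·CAA·CB·CB·CAA·C·CAA·C·CAA·CB·CB·CAA·CB·CB·CAA·C·CAA·C·CAA·CB·CB·CAA·CAA·CB·CB·CAA·CAA·CB·CB·CAA·C·CAA·C·CAA·CB·CB·CAA·C·CAA·C·CAA·CB·CB·CAA·CAA·CB·CB·CAA·CAA·CB·CB·CAA·C·CAA·C·CAA·CB·CB·CAA·CB·CB·CAA·C·CAA·C·CAA·CB·CB
    A ↦ CB
    B ↦ C
    C ↦ CAA

A->CB, B->C, C->CAA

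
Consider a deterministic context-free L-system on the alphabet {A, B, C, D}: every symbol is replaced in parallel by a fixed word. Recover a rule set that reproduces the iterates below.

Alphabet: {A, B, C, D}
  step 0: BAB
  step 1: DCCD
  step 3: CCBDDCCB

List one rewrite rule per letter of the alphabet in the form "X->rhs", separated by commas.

  step 0 ⇒ step 1: BAB ⇒ D·CC·D
    A ↦ CC
    B ↦ D
    C ↦ B  (constrained at step 1)
    D ↦ AC  (constrained at step 1)

A->CC, B->D, C->B, D->AC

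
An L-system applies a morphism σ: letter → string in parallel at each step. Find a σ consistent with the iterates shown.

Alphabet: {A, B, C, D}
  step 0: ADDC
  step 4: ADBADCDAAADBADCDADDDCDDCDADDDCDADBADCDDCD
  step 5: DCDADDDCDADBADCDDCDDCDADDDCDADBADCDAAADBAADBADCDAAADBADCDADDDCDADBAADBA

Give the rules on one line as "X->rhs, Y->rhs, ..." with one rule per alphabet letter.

  step 4 ⇒ step 5: ADBADCDAAADBADCDADDDCDDCDADDDCDADBADCDDCD ⇒ DCD·A·DD·DCD·A·DB·A·DCD·DCD·DCD·A·DD·DCD·A·DB·A·DCD·A·A·A·DB·A·A·DB·A·DCD·A·A·A·DB·A·DCD·A·DD·DCD·A·DB·A·A·DB·A
    A ↦ DCD
    B ↦ DD
    C ↦ DB
    D ↦ A

A->DCD, B->DD, C->DB, D->A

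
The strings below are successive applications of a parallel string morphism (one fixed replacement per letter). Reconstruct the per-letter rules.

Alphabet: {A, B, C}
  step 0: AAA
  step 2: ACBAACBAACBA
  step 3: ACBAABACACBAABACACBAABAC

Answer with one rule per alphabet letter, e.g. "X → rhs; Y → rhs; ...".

  step 2 ⇒ step 3: ACBAACBAACBA ⇒ AC·BA·AB·AC·AC·BA·AB·AC·AC·BA·AB·AC
    A ↦ AC
    B ↦ AB
    C ↦ BA

A->AC, B->AB, C->BA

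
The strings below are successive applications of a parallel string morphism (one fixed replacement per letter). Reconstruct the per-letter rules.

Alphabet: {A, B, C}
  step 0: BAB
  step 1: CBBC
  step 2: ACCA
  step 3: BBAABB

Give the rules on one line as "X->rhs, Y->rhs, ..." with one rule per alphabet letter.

  step 2 ⇒ step 3: ACCA ⇒ BB·A·A·BB
    A ↦ BB
    C ↦ A
  step 0 ⇒ step 1: BAB ⇒ C·BB·C
    B ↦ C

A->BB, B->C, C->A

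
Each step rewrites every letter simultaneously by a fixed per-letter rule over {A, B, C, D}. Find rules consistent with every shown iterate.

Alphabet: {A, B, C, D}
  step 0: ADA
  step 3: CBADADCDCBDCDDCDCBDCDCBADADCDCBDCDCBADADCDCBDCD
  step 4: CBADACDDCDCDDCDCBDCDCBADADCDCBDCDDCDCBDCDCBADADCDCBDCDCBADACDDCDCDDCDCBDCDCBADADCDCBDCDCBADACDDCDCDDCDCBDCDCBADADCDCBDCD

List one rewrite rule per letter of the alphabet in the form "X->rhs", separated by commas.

A->CD, B->ADA, C->CB, D->DCD

  step 3 ⇒ step 4: CBADADCDCBDCDDCDCBDCDCBADADCDCBDCDCBADADCDCBDCD ⇒ CB·ADA·CD·DCD·CD·DCD·CB·DCD·CB·ADA·DCD·CB·DCD·DCD·CB·DCD·CB·ADA·DCD·CB·DCD·CB·ADA·CD·DCD·CD·DCD·CB·DCD·CB·ADA·DCD·CB·DCD·CB·ADA·CD·DCD·CD·DCD·CB·DCD·CB·ADA·DCD·CB·DCD
    A ↦ CD
    B ↦ ADA
    C ↦ CB
    D ↦ DCD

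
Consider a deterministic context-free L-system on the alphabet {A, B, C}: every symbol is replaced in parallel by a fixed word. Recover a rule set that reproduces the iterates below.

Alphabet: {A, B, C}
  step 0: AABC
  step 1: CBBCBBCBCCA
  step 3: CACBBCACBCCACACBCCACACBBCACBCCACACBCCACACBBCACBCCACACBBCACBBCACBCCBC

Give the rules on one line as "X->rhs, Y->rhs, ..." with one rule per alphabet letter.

A->CBB, B->CBC, C->CA

  step 0 ⇒ step 1: AABC ⇒ CBB·CBB·CBC·CA
    A ↦ CBB
    B ↦ CBC
    C ↦ CA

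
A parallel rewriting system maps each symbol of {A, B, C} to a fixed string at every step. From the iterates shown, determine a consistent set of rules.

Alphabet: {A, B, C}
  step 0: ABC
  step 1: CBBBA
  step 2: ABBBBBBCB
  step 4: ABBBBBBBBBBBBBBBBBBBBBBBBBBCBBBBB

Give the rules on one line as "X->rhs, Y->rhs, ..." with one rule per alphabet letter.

  step 1 ⇒ step 2: CBBBA ⇒ A·BB·BB·BB·CB
    A ↦ CB
    B ↦ BB
    C ↦ A

A->CB, B->BB, C->A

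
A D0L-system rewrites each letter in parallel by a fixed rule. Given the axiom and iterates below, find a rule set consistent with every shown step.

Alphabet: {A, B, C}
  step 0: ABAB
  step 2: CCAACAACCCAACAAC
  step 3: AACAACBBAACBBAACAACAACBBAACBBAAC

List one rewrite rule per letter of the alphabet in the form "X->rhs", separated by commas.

  step 2 ⇒ step 3: CCAACAACCCAACAAC ⇒ AAC·AAC·B·B·AAC·B·B·AAC·AAC·AAC·B·B·AAC·B·B·AAC
    A ↦ B
    C ↦ AAC
    B ↦ CC  (constrained at step 0)

A->B, B->CC, C->AAC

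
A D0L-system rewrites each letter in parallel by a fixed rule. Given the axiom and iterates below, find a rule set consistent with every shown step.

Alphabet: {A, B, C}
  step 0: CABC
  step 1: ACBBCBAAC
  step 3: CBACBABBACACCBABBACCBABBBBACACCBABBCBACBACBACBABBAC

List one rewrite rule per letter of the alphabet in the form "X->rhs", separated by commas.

A->BB, B->CBA, C->AC

  step 0 ⇒ step 1: CABC ⇒ AC·BB·CBA·AC
    A ↦ BB
    B ↦ CBA
    C ↦ AC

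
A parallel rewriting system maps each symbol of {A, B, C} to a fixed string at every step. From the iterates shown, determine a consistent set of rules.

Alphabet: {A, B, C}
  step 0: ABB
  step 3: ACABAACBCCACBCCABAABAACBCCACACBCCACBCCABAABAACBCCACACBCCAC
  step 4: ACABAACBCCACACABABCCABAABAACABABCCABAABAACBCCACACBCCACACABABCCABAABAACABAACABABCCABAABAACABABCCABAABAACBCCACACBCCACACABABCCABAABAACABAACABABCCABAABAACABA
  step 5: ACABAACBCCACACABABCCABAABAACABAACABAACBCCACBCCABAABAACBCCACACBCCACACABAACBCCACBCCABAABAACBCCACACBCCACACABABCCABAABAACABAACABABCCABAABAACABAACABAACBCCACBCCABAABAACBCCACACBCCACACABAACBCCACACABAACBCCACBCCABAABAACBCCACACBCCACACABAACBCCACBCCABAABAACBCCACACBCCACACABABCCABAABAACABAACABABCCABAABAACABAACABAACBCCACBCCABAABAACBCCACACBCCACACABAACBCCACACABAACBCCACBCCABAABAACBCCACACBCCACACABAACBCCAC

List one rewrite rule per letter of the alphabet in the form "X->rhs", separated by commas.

  step 4 ⇒ step 5: ACABAACBCCACACABABCCABAABAACABABCCABAABAACBCCACACBCCACACABABCCABAABAACABAACABABCCABAABAACABABCCABAABAACBCCACACBCCACACABABCCABAABAACABAACABABCCABAABAACABA ⇒ AC·ABA·AC·BCC·AC·AC·ABA·BCC·ABA·ABA·AC·ABA·AC·ABA·AC·BCC·AC·BCC·ABA·ABA·AC·BCC·AC·AC·BCC·AC·AC·ABA·AC·BCC·AC·BCC·ABA·ABA·AC·BCC·AC·AC·BCC·AC·AC·ABA·BCC·ABA·ABA·AC·ABA·AC·ABA·BCC·ABA·ABA·AC·ABA·AC·ABA·AC·BCC·AC·BCC·ABA·ABA·AC·BCC·AC·AC·BCC·AC·AC·ABA·AC·BCC·AC·AC·ABA·AC·BCC·AC·BCC·ABA·ABA·AC·BCC·AC·AC·BCC·AC·AC·ABA·AC·BCC·AC·BCC·ABA·ABA·AC·BCC·AC·AC·BCC·AC·AC·ABA·BCC·ABA·ABA·AC·ABA·AC·ABA·BCC·ABA·ABA·AC·ABA·AC·ABA·AC·BCC·AC·BCC·ABA·ABA·AC·BCC·AC·AC·BCC·AC·AC·ABA·AC·BCC·AC·AC·ABA·AC·BCC·AC·BCC·ABA·ABA·AC·BCC·AC·AC·BCC·AC·AC·ABA·AC·BCC·AC
    A ↦ AC
    B ↦ BCC
    C ↦ ABA

A->AC, B->BCC, C->ABA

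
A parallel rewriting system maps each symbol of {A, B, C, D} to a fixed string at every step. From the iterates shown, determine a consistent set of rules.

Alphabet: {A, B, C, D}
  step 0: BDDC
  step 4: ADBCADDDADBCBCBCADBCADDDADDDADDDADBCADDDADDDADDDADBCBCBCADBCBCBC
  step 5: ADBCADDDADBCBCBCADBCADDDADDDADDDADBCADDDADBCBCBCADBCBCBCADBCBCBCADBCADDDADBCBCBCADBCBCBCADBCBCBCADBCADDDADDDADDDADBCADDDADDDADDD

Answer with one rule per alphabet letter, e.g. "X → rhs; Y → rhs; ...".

  step 4 ⇒ step 5: ADBCADDDADBCBCBCADBCADDDADDDADDDADBCADDDADDDADDDADBCBCBCADBCBCBC ⇒ AD·BC·AD·DD·AD·BC·BC·BC·AD·BC·AD·DD·AD·DD·AD·DD·AD·BC·AD·DD·AD·BC·BC·BC·AD·BC·BC·BC·AD·BC·BC·BC·AD·BC·AD·DD·AD·BC·BC·BC·AD·BC·BC·BC·AD·BC·BC·BC·AD·BC·AD·DD·AD·DD·AD·DD·AD·BC·AD·DD·AD·DD·AD·DD
    A ↦ AD
    B ↦ AD
    C ↦ DD
    D ↦ BC

A->AD, B->AD, C->DD, D->BC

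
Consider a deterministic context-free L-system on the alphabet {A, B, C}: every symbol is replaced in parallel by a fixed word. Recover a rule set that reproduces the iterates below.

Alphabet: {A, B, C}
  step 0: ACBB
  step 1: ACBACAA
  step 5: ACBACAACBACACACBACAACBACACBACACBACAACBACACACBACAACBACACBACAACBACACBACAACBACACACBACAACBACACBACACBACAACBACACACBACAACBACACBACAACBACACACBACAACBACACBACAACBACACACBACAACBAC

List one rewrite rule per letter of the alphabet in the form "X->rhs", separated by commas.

  step 0 ⇒ step 1: ACBB ⇒ AC·BAC·A·A
    A ↦ AC
    B ↦ A
    C ↦ BAC

A->AC, B->A, C->BAC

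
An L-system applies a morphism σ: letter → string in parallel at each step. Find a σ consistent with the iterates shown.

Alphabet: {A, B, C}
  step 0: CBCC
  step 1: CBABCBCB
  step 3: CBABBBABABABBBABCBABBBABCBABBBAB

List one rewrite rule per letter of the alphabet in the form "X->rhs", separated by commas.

  step 0 ⇒ step 1: CBCC ⇒ CB·AB·CB·CB
    B ↦ AB
    C ↦ CB
    A ↦ BB  (constrained at step 1)

A->BB, B->AB, C->CB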